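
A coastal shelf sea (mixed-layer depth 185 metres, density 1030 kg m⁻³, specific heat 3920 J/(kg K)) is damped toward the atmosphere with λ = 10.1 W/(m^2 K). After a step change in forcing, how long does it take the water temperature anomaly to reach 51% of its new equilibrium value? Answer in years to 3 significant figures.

Areal heat capacity C = ρ c_p D = 1030 × 3920 × 185 = 7.47×10^8 J/(m^2 K).
τ = C / λ = 7.47×10^8 / 10.1 = 7.40×10^7 s.
Fraction reached: 1 − e^(−t/τ) = 0.51 ⇒ t = −τ ln(1 − 0.51) = τ × 0.713.
t = 5.28×10^7 s = 1.67 years.

1.67 years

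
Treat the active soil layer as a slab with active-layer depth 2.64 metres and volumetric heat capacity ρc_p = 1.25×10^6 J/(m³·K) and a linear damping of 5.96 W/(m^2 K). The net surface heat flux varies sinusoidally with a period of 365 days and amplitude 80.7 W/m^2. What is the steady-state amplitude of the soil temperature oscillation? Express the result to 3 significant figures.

Areal heat capacity C = ρc_p × D = 1.25×10^6 × 2.64 = 3.30×10^6 J/(m²·K).
Angular frequency ω = 2π / T = 2π / 3.15×10^7 s = 1.99×10^-7 s⁻¹.
√((Cω)² + λ²) = √((0.657)² + 5.96²) = 6.00 W/(m²·K).
Amplitude A = F₀ / √((Cω)²+λ²) = 80.7 / 6.00 = 13.5 K.

13.5 K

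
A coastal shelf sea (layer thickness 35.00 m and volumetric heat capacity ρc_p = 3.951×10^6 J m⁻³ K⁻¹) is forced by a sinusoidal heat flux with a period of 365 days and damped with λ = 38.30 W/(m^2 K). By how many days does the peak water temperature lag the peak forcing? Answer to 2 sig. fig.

Areal heat capacity C = ρc_p × D = 3.951×10^6 × 35.00 = 1.38×10^8 J/(m²·K).
ω = 2π / 3.15×10^7 s = 1.99×10^-7 s⁻¹.
Phase lag φ = arctan(Cω/λ) = arctan(27.6/38.30) = 0.624 rad.
Time lag = φ / ω = 0.624 / 1.99×10^-7 = 3.13×10^6 s = 36.2 days.

36 days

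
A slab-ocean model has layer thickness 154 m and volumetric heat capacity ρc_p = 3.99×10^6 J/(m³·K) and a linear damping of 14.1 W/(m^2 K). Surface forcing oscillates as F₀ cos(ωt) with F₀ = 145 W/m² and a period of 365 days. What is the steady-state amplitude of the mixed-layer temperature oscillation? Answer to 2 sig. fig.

1.2 K

Areal heat capacity C = ρc_p × D = 3.99×10^6 × 154 = 6.14×10^8 J m⁻² K⁻¹.
Angular frequency ω = 2π / T = 2π / 3.15×10^7 s = 1.99×10^-7 s⁻¹.
√((Cω)² + λ²) = √((122)² + 14.1²) = 123 W/(m²·K).
Amplitude A = F₀ / √((Cω)²+λ²) = 145 / 123 = 1.18 K.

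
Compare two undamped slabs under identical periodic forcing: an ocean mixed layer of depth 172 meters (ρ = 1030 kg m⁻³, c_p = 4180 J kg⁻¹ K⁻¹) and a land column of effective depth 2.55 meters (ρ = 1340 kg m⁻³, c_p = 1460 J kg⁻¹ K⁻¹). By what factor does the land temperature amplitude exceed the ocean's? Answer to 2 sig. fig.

150

C_ocean = 1030 × 4180 × 172 = 7.41×10^8 J/(m²·K).
C_land = 1340 × 1460 × 2.55 = 4.99×10^6 J/(m²·K).
Undamped amplitude ∝ 1/C, so A_land/A_ocean = C_ocean/C_land = 148.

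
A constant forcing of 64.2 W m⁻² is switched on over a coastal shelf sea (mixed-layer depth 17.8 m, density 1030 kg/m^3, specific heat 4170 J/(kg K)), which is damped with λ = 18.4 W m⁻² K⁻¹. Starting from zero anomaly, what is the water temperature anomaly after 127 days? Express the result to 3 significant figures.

Areal heat capacity C = ρ c_p D = 1030 × 4170 × 17.8 = 7.65×10^7 J/(m^2 K).
τ = C / λ = 7.65×10^7 / 18.4 = 4.16×10^6 s.
Equilibrium anomaly ΔT_eq = F / λ = 64.2 / 18.4 = 3.49 K.
t = 127 days = 1.10×10^7 s, so t/τ = 2.64.
ΔT(t) = ΔT_eq (1 − e^(−t/τ)) = 3.49 × (1 − e^−2.64) = 3.24 K.

3.24 K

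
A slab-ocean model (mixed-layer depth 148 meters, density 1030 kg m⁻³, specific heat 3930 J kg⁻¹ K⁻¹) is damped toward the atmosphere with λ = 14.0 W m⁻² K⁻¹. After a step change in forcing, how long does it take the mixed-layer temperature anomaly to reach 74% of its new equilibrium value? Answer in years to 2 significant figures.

1.8 years

Areal heat capacity C = ρ c_p D = 1030 × 3930 × 148 = 5.99×10^8 J/(m^2 K).
τ = C / λ = 5.99×10^8 / 14.0 = 4.28×10^7 s.
Fraction reached: 1 − e^(−t/τ) = 0.74 ⇒ t = −τ ln(1 − 0.74) = τ × 1.35.
t = 5.76×10^7 s = 1.83 years.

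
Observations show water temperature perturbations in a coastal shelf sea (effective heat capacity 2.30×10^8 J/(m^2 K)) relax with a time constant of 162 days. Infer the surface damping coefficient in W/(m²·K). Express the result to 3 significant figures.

16.4

Areal heat capacity C = 2.30×10^8 J/(m^2 K) (given).
τ = 162 days = 1.40×10^7 s.
λ = C / τ = 2.30×10^8 / 1.40×10^7 = 16.4 W/(m²·K).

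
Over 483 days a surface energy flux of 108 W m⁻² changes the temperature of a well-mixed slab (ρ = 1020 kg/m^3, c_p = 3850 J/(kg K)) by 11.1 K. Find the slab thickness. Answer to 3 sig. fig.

103 m

Heat input Q = F Δt = 108 × 4.17×10^7 s = 4.51×10^9 J/m².
Required areal heat capacity C = Q / ΔT = 4.06×10^8 J/(m²·K).
Depth D = C / (ρ c_p) = 4.06×10^8 / (1020 × 3850) = 103 m.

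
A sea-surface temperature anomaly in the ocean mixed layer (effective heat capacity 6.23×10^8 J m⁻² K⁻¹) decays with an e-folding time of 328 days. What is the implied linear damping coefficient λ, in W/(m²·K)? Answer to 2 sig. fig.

Areal heat capacity C = 6.23×10^8 J m⁻² K⁻¹ (given).
τ = 328 days = 2.83×10^7 s.
λ = C / τ = 6.23×10^8 / 2.83×10^7 = 22.0 W/(m²·K).

22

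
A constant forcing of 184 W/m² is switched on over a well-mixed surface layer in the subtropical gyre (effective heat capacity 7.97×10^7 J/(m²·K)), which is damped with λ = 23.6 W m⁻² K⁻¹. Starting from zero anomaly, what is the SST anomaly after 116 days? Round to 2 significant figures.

7.4 K

Areal heat capacity C = 7.97×10^7 J/(m²·K) (given).
τ = C / λ = 7.97×10^7 / 23.6 = 3.38×10^6 s.
Equilibrium anomaly ΔT_eq = F / λ = 184 / 23.6 = 7.80 K.
t = 116 days = 1.00×10^7 s, so t/τ = 2.97.
ΔT(t) = ΔT_eq (1 − e^(−t/τ)) = 7.80 × (1 − e^−2.97) = 7.40 K.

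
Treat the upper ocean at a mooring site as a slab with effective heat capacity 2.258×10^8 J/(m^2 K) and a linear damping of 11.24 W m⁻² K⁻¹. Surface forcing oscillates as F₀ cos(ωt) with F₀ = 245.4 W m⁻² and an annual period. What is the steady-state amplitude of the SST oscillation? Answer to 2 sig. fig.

Areal heat capacity C = 2.258×10^8 J/(m^2 K) (given).
Angular frequency ω = 2π / T = 2π / 3.15×10^7 s = 1.99×10^-7 s⁻¹.
√((Cω)² + λ²) = √((45.0)² + 11.24²) = 46.4 W/(m²·K).
Amplitude A = F₀ / √((Cω)²+λ²) = 245.4 / 46.4 = 5.29 K.

5.3 K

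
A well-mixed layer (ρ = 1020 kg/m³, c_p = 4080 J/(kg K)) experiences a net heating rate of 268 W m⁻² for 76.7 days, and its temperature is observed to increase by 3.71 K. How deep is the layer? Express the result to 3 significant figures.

Heat input Q = F Δt = 268 × 6.63×10^6 s = 1.78×10^9 J/m².
Required areal heat capacity C = Q / ΔT = 4.79×10^8 J/(m²·K).
Depth D = C / (ρ c_p) = 4.79×10^8 / (1020 × 4080) = 115 m.

115 m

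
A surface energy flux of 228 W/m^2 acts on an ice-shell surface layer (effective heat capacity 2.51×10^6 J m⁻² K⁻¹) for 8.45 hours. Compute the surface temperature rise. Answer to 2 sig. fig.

2.8 K

Areal heat capacity C = 2.51×10^6 J m⁻² K⁻¹ (given).
Net heat input Q = F Δt = 228 × (8.45 hours × 3600 s/hour) = 6.94×10^6 J/m².
ΔT = Q / C = 6.94×10^6 / 2.51×10^6 = 2.76 K.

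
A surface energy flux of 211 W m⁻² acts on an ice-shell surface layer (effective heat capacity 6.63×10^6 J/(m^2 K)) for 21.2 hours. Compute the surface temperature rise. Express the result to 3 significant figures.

2.43 K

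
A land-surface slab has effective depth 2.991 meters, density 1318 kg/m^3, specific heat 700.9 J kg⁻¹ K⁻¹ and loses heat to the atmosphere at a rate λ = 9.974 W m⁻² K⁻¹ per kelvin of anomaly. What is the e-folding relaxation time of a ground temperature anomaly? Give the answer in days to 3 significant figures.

Areal heat capacity C = ρ c_p D = 1318 × 700.9 × 2.991 = 2.76×10^6 J/(m^2 K).
Relaxation time τ = C / λ = 2.76×10^6 / 9.974 = 2.77×10^5 s.
In days: 2.77×10^5 s / (86400 s/day) = 3.21 days.

3.21 days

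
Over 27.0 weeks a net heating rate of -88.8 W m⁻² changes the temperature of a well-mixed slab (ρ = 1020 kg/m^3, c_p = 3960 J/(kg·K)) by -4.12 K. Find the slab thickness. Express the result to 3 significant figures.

Heat input Q = F Δt = -88.8 × 1.63×10^7 s = -1.45×10^9 J/m².
Required areal heat capacity C = Q / ΔT = 3.52×10^8 J/(m²·K).
Depth D = C / (ρ c_p) = 3.52×10^8 / (1020 × 3960) = 87.1 m.

87.1 m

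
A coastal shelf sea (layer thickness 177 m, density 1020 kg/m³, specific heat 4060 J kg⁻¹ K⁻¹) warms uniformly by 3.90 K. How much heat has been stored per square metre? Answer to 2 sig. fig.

2.9×10^9

Areal heat capacity C = ρ c_p D = 1020 × 4060 × 177 = 7.33×10^8 J m⁻² K⁻¹.
ΔQ = C ΔT = 7.33×10^8 × 3.90 = 2.86×10^9 J/m².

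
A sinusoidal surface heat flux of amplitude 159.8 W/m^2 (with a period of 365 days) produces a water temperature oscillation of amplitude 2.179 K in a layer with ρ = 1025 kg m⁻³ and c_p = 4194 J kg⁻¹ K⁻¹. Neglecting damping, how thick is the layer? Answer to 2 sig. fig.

86 m

ω = 2π / 3.15×10^7 s = 1.99×10^-7 s⁻¹.
Required C = F₀ / (A ω) = 159.8 / (2.179 × 1.99×10^-7) = 3.68×10^8 J/(m²·K).
D = C / (ρ c_p) = 3.68×10^8 / (1025 × 4194) = 85.6 m.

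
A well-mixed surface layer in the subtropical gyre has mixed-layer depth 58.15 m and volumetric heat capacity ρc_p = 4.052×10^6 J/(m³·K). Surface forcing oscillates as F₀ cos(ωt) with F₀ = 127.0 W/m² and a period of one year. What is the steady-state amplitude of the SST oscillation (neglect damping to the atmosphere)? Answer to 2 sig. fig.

2.7 K

Areal heat capacity C = ρc_p × D = 4.052×10^6 × 58.15 = 2.36×10^8 J m⁻² K⁻¹.
Angular frequency ω = 2π / T = 2π / 3.15×10^7 s = 1.99×10^-7 s⁻¹.
Cω = 2.36×10^8 × 1.99×10^-7 = 46.9 W/(m²·K).
Amplitude A = F₀ / (Cω) = 127.0 / 46.9 = 2.71 K.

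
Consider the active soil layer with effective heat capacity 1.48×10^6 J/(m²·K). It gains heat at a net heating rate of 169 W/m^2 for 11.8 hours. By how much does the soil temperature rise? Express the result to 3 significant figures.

4.85 K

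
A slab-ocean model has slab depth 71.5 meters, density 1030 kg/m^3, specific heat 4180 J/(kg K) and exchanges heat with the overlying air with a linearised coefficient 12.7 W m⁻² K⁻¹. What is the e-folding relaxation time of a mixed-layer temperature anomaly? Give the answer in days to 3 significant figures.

Areal heat capacity C = ρ c_p D = 1030 × 4180 × 71.5 = 3.08×10^8 J/(m^2 K).
Relaxation time τ = C / λ = 3.08×10^8 / 12.7 = 2.42×10^7 s.
In days: 2.42×10^7 s / (86400 s/day) = 281 days.

281 days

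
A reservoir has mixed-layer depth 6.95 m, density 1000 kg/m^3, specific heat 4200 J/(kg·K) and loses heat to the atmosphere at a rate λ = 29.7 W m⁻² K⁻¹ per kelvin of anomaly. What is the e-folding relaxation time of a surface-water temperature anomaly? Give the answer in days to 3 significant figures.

11.4 days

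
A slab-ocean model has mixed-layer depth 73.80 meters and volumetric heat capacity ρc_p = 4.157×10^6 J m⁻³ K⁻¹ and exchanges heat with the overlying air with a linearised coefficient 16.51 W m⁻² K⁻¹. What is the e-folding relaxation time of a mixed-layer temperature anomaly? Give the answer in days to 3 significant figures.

215 days

Areal heat capacity C = ρc_p × D = 4.157×10^6 × 73.80 = 3.07×10^8 J/(m²·K).
Relaxation time τ = C / λ = 3.07×10^8 / 16.51 = 1.86×10^7 s.
In days: 1.86×10^7 s / (86400 s/day) = 215 days.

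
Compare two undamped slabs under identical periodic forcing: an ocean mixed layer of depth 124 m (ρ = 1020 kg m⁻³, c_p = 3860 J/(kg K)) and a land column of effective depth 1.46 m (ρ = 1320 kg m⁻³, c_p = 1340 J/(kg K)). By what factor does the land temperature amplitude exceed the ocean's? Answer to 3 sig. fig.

C_ocean = 1020 × 3860 × 124 = 4.88×10^8 J/(m²·K).
C_land = 1320 × 1340 × 1.46 = 2.58×10^6 J/(m²·K).
Undamped amplitude ∝ 1/C, so A_land/A_ocean = C_ocean/C_land = 189.

189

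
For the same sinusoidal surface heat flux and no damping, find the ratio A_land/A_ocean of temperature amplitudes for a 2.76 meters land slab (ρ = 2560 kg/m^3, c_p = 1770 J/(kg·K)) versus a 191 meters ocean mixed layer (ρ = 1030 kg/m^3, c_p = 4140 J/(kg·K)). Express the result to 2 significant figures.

65

C_ocean = 1030 × 4140 × 191 = 8.14×10^8 J/(m²·K).
C_land = 2560 × 1770 × 2.76 = 1.25×10^7 J/(m²·K).
Undamped amplitude ∝ 1/C, so A_land/A_ocean = C_ocean/C_land = 65.1.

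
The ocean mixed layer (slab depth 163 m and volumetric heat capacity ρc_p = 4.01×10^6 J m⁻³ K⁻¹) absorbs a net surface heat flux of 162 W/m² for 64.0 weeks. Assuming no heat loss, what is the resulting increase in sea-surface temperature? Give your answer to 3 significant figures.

Areal heat capacity C = ρc_p × D = 4.01×10^6 × 163 = 6.54×10^8 J/(m²·K).
Net heat input Q = F Δt = 162 × (64.0 weeks × 6.048×10^5 s/week) = 6.27×10^9 J/m².
ΔT = Q / C = 6.27×10^9 / 6.54×10^8 = 9.59 K.

9.59 K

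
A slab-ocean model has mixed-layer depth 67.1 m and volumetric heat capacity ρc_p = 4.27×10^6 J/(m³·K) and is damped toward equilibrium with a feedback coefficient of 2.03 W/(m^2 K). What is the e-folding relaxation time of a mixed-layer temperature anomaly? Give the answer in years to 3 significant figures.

4.47 years

Areal heat capacity C = ρc_p × D = 4.27×10^6 × 67.1 = 2.87×10^8 J/(m²·K).
Relaxation time τ = C / λ = 2.87×10^8 / 2.03 = 1.41×10^8 s.
In years: 1.41×10^8 s / (3.156×10^7 s/year) = 4.47 years.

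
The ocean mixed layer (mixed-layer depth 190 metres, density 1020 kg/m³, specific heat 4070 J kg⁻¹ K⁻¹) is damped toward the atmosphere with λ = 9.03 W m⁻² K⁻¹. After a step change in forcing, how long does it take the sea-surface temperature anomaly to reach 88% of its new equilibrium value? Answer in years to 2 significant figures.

5.9 years

Areal heat capacity C = ρ c_p D = 1020 × 4070 × 190 = 7.89×10^8 J/(m^2 K).
τ = C / λ = 7.89×10^8 / 9.03 = 8.73×10^7 s.
Fraction reached: 1 − e^(−t/τ) = 0.88 ⇒ t = −τ ln(1 − 0.88) = τ × 2.12.
t = 1.85×10^8 s = 5.87 years.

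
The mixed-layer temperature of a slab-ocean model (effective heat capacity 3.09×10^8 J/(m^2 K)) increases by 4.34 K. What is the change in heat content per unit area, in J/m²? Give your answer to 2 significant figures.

Areal heat capacity C = 3.09×10^8 J/(m^2 K) (given).
ΔQ = C ΔT = 3.09×10^8 × 4.34 = 1.34×10^9 J/m².

1.3×10^9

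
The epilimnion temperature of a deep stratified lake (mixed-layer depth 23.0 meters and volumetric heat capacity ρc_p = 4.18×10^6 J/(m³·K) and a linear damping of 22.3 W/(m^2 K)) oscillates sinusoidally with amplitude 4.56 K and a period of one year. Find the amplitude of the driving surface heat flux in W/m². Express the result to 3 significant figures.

134

Areal heat capacity C = ρc_p × D = 4.18×10^6 × 23.0 = 9.61×10^7 J/(m²·K).
ω = 2π / 3.15×10^7 s = 1.99×10^-7 s⁻¹.
√((Cω)² + λ²) = √((19.2)² + 22.3²) = 29.4 W/(m²·K).
F₀ = A × √((Cω)²+λ²) = 4.56 × 29.4 = 134 W/m².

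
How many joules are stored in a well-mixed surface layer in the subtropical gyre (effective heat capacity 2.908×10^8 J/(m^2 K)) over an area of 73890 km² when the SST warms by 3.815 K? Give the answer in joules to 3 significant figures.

Areal heat capacity C = 2.908×10^8 J/(m^2 K) (given).
Heat per unit area: q = C ΔT = 2.91×10^8 × 3.815 = 1.11×10^9 J/m².
Total heat: Q = q × A = 1.11×10^9 × (73890 × 10⁶ m²) = 8.20×10^19 J.

8.20×10^19 J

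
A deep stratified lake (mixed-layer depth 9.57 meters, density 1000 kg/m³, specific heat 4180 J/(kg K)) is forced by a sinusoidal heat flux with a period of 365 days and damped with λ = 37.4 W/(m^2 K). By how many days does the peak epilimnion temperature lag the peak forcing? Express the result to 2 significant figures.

Areal heat capacity C = ρ c_p D = 1000 × 4180 × 9.57 = 4.00×10^7 J/(m²·K).
ω = 2π / 3.15×10^7 s = 1.99×10^-7 s⁻¹.
Phase lag φ = arctan(Cω/λ) = arctan(7.97/37.4) = 0.210 rad.
Time lag = φ / ω = 0.210 / 1.99×10^-7 = 1.05×10^6 s = 12.2 days.

12 days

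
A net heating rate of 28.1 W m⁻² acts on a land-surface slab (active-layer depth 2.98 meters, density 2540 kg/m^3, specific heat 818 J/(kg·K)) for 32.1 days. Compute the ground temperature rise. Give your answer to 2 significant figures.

13 K

Areal heat capacity C = ρ c_p D = 2540 × 818 × 2.98 = 6.19×10^6 J m⁻² K⁻¹.
Net heat input Q = F Δt = 28.1 × (32.1 days × 86400 s/day) = 7.79×10^7 J/m².
ΔT = Q / C = 7.79×10^7 / 6.19×10^6 = 12.6 K.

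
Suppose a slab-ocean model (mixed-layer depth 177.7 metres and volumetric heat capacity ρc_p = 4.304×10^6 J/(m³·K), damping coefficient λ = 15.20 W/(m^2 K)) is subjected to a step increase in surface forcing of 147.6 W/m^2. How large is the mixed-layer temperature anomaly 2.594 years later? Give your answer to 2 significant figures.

7.8 K

Areal heat capacity C = ρc_p × D = 4.304×10^6 × 177.7 = 7.65×10^8 J m⁻² K⁻¹.
τ = C / λ = 7.65×10^8 / 15.20 = 5.03×10^7 s.
Equilibrium anomaly ΔT_eq = F / λ = 147.6 / 15.20 = 9.71 K.
t = 2.594 years = 8.19×10^7 s, so t/τ = 1.63.
ΔT(t) = ΔT_eq (1 − e^(−t/τ)) = 9.71 × (1 − e^−1.63) = 7.80 K.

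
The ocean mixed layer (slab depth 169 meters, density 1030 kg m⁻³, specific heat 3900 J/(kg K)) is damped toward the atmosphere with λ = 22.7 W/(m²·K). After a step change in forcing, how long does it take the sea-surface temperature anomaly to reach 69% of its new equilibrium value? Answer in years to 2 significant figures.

1.1 years

Areal heat capacity C = ρ c_p D = 1030 × 3900 × 169 = 6.79×10^8 J/(m²·K).
τ = C / λ = 6.79×10^8 / 22.7 = 2.99×10^7 s.
Fraction reached: 1 − e^(−t/τ) = 0.69 ⇒ t = −τ ln(1 − 0.69) = τ × 1.17.
t = 3.50×10^7 s = 1.11 years.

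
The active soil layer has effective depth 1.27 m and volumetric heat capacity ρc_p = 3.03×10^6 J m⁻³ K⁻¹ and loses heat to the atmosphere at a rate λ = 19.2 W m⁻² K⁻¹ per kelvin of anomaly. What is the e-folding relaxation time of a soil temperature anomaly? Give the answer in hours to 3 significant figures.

Areal heat capacity C = ρc_p × D = 3.03×10^6 × 1.27 = 3.85×10^6 J m⁻² K⁻¹.
Relaxation time τ = C / λ = 3.85×10^6 / 19.2 = 2.00×10^5 s.
In hours: 2.00×10^5 s / (3600 s/hour) = 55.7 hours.

55.7 hours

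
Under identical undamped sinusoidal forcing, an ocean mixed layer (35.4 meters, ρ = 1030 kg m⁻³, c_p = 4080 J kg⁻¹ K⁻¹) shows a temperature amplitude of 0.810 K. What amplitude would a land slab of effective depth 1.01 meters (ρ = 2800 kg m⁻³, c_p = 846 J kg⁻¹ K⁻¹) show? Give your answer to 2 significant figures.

50 K

C_ocean = 1.49×10^8 J/(m²·K); C_land = 2.39×10^6 J/(m²·K).
A ∝ 1/C ⇒ A_land = A_ocean × C_ocean/C_land = 0.810 × 62.2 = 50.4 K.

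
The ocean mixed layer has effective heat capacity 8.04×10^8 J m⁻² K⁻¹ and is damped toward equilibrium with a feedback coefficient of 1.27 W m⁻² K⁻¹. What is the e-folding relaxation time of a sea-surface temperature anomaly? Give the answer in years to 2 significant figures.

20 years

Areal heat capacity C = 8.04×10^8 J m⁻² K⁻¹ (given).
Relaxation time τ = C / λ = 8.04×10^8 / 1.27 = 6.33×10^8 s.
In years: 6.33×10^8 s / (3.156×10^7 s/year) = 20.1 years.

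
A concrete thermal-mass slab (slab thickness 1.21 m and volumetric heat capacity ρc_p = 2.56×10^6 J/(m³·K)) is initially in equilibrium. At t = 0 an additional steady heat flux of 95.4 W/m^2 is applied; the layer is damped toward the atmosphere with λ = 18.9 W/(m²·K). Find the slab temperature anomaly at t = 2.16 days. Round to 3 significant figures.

Areal heat capacity C = ρc_p × D = 2.56×10^6 × 1.21 = 3.10×10^6 J/(m²·K).
τ = C / λ = 3.10×10^6 / 18.9 = 1.64×10^5 s.
Equilibrium anomaly ΔT_eq = F / λ = 95.4 / 18.9 = 5.05 K.
t = 2.16 days = 1.87×10^5 s, so t/τ = 1.14.
ΔT(t) = ΔT_eq (1 − e^(−t/τ)) = 5.05 × (1 − e^−1.14) = 3.43 K.

3.43 K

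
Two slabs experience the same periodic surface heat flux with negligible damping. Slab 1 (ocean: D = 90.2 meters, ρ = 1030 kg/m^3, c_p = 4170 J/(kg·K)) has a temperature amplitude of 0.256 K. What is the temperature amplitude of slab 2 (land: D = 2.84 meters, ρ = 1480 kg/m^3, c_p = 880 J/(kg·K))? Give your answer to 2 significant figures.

C_ocean = 3.87×10^8 J/(m²·K); C_land = 3.70×10^6 J/(m²·K).
A ∝ 1/C ⇒ A_land = A_ocean × C_ocean/C_land = 0.256 × 105 = 26.8 K.

27 K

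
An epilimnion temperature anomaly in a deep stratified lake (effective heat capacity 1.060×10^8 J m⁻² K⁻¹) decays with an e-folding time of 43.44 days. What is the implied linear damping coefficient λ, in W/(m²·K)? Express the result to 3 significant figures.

Areal heat capacity C = 1.060×10^8 J m⁻² K⁻¹ (given).
τ = 43.44 days = 3.75×10^6 s.
λ = C / τ = 1.06×10^8 / 3.75×10^6 = 28.2 W/(m²·K).

28.2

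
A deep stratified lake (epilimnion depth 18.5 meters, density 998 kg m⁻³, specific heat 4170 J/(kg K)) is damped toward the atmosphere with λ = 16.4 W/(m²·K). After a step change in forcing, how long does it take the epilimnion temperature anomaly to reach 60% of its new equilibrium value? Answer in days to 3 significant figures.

Areal heat capacity C = ρ c_p D = 998 × 4170 × 18.5 = 7.70×10^7 J/(m²·K).
τ = C / λ = 7.70×10^7 / 16.4 = 4.69×10^6 s.
Fraction reached: 1 − e^(−t/τ) = 0.60 ⇒ t = −τ ln(1 − 0.60) = τ × 0.916.
t = 4.30×10^6 s = 49.8 days.

49.8 days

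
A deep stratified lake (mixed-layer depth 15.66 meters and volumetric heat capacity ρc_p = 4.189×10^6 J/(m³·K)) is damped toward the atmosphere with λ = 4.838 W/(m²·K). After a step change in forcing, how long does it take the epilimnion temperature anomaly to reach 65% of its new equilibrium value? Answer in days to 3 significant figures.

Areal heat capacity C = ρc_p × D = 4.189×10^6 × 15.66 = 6.56×10^7 J/(m²·K).
τ = C / λ = 6.56×10^7 / 4.838 = 1.36×10^7 s.
Fraction reached: 1 − e^(−t/τ) = 0.65 ⇒ t = −τ ln(1 − 0.65) = τ × 1.05.
t = 1.42×10^7 s = 165 days.

165 days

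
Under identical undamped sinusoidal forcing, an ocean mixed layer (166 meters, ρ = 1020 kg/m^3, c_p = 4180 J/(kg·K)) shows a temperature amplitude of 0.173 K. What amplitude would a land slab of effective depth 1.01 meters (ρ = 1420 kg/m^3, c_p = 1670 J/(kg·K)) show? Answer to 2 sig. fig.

C_ocean = 7.08×10^8 J/(m²·K); C_land = 2.40×10^6 J/(m²·K).
A ∝ 1/C ⇒ A_land = A_ocean × C_ocean/C_land = 0.173 × 296 = 51.1 K.

51 K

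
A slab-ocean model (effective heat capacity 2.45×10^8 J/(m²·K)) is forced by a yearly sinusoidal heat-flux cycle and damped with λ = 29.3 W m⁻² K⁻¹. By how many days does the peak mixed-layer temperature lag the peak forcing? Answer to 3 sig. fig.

59.8 days

Areal heat capacity C = 2.45×10^8 J/(m²·K) (given).
ω = 2π / 3.15×10^7 s = 1.99×10^-7 s⁻¹.
Phase lag φ = arctan(Cω/λ) = arctan(48.8/29.3) = 1.03 rad.
Time lag = φ / ω = 1.03 / 1.99×10^-7 = 5.17×10^6 s = 59.8 days.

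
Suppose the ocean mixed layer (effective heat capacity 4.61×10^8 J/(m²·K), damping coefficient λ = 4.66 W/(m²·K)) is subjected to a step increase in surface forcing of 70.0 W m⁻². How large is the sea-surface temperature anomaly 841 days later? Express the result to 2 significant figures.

Areal heat capacity C = 4.61×10^8 J/(m²·K) (given).
τ = C / λ = 4.61×10^8 / 4.66 = 9.89×10^7 s.
Equilibrium anomaly ΔT_eq = F / λ = 70.0 / 4.66 = 15.0 K.
t = 841 days = 7.27×10^7 s, so t/τ = 0.735.
ΔT(t) = ΔT_eq (1 − e^(−t/τ)) = 15.0 × (1 − e^−0.735) = 7.82 K.

7.8 K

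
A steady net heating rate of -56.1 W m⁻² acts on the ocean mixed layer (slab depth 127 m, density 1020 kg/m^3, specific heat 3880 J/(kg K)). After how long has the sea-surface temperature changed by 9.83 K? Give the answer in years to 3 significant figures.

Areal heat capacity C = ρ c_p D = 1020 × 3880 × 127 = 5.03×10^8 J/(m^2 K).
Time required: Δt = C ΔT / F = 5.03×10^8 × -9.83 / -56.1 = 8.81×10^7 s.
In years: 8.81×10^7 s / (3.156×10^7 s/year) = 2.79 years.

2.79 years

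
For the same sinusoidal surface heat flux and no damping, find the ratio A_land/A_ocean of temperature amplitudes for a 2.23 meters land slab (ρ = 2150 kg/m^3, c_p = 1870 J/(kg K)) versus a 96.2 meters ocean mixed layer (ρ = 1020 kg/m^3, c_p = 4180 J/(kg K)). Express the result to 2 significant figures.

C_ocean = 1020 × 4180 × 96.2 = 4.10×10^8 J/(m²·K).
C_land = 2150 × 1870 × 2.23 = 8.97×10^6 J/(m²·K).
Undamped amplitude ∝ 1/C, so A_land/A_ocean = C_ocean/C_land = 45.7.

46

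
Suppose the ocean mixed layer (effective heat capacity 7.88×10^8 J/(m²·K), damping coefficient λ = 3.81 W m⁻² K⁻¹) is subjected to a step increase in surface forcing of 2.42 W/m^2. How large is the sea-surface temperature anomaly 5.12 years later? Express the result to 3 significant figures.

Areal heat capacity C = 7.88×10^8 J/(m²·K) (given).
τ = C / λ = 7.88×10^8 / 3.81 = 2.07×10^8 s.
Equilibrium anomaly ΔT_eq = F / λ = 2.42 / 3.81 = 0.635 K.
t = 5.12 years = 1.62×10^8 s, so t/τ = 0.781.
ΔT(t) = ΔT_eq (1 − e^(−t/τ)) = 0.635 × (1 − e^−0.781) = 0.344 K.

0.344 K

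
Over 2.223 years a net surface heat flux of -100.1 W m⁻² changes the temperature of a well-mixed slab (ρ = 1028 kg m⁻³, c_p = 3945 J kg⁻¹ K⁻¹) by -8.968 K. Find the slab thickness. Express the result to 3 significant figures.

193 m

Heat input Q = F Δt = -100.1 × 7.02×10^7 s = -7.02×10^9 J/m².
Required areal heat capacity C = Q / ΔT = 7.83×10^8 J/(m²·K).
Depth D = C / (ρ c_p) = 7.83×10^8 / (1028 × 3945) = 193 m.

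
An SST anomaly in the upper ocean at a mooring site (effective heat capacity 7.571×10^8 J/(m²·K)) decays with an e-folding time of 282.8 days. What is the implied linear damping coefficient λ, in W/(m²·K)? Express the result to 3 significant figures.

31.0

Areal heat capacity C = 7.571×10^8 J/(m²·K) (given).
τ = 282.8 days = 2.44×10^7 s.
λ = C / τ = 7.57×10^8 / 2.44×10^7 = 31.0 W/(m²·K).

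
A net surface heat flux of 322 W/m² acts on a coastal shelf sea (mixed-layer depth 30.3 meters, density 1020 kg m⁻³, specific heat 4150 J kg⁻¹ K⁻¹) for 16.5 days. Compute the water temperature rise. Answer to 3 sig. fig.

3.58 K

Areal heat capacity C = ρ c_p D = 1020 × 4150 × 30.3 = 1.28×10^8 J/(m^2 K).
Net heat input Q = F Δt = 322 × (16.5 days × 86400 s/day) = 4.59×10^8 J/m².
ΔT = Q / C = 4.59×10^8 / 1.28×10^8 = 3.58 K.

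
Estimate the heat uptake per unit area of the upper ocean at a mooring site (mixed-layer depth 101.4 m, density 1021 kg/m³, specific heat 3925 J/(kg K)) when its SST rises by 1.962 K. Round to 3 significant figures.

7.97×10^8

Areal heat capacity C = ρ c_p D = 1021 × 3925 × 101.4 = 4.06×10^8 J/(m²·K).
ΔQ = C ΔT = 4.06×10^8 × 1.962 = 7.97×10^8 J/m².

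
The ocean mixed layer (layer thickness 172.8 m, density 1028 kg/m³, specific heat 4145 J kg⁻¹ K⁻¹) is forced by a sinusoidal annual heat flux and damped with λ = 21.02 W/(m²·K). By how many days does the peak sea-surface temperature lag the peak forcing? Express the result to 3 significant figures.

Areal heat capacity C = ρ c_p D = 1028 × 4145 × 172.8 = 7.36×10^8 J/(m²·K).
ω = 2π / 3.15×10^7 s = 1.99×10^-7 s⁻¹.
Phase lag φ = arctan(Cω/λ) = arctan(147/21.02) = 1.43 rad.
Time lag = φ / ω = 1.43 / 1.99×10^-7 = 7.17×10^6 s = 83.0 days.

83.0 days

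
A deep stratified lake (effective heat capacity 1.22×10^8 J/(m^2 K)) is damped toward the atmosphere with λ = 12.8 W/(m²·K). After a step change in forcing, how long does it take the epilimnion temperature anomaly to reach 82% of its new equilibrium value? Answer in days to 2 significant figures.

Areal heat capacity C = 1.22×10^8 J/(m^2 K) (given).
τ = C / λ = 1.22×10^8 / 12.8 = 9.53×10^6 s.
Fraction reached: 1 − e^(−t/τ) = 0.82 ⇒ t = −τ ln(1 − 0.82) = τ × 1.71.
t = 1.63×10^7 s = 189 days.

190 days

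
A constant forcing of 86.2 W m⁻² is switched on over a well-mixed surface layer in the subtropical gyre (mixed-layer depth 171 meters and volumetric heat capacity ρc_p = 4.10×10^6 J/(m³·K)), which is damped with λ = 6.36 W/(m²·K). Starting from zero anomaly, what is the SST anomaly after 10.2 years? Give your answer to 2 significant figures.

13 K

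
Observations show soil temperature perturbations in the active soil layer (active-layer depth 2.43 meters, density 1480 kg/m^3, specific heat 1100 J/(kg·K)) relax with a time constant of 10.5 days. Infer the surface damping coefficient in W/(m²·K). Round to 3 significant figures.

Areal heat capacity C = ρ c_p D = 1480 × 1100 × 2.43 = 3.96×10^6 J/(m²·K).
τ = 10.5 days = 9.07×10^5 s.
λ = C / τ = 3.96×10^6 / 9.07×10^5 = 4.36 W/(m²·K).

4.36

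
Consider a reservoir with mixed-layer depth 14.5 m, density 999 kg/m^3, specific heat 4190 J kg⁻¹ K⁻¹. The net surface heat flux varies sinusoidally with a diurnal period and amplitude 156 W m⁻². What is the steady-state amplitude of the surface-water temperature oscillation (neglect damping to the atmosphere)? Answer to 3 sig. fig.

Areal heat capacity C = ρ c_p D = 999 × 4190 × 14.5 = 6.07×10^7 J/(m²·K).
Angular frequency ω = 2π / T = 2π / 86400 s = 7.27×10^-5 s⁻¹.
Cω = 6.07×10^7 × 7.27×10^-5 = 4410 W/(m²·K).
Amplitude A = F₀ / (Cω) = 156 / 4410 = 0.0353 K.

0.0353 K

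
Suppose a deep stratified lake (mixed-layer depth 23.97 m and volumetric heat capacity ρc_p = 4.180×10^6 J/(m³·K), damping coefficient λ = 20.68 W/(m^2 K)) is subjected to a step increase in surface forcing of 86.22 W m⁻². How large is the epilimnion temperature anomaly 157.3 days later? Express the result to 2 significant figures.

Areal heat capacity C = ρc_p × D = 4.180×10^6 × 23.97 = 1.00×10^8 J/(m^2 K).
τ = C / λ = 1.00×10^8 / 20.68 = 4.84×10^6 s.
Equilibrium anomaly ΔT_eq = F / λ = 86.22 / 20.68 = 4.17 K.
t = 157.3 days = 1.36×10^7 s, so t/τ = 2.81.
ΔT(t) = ΔT_eq (1 − e^(−t/τ)) = 4.17 × (1 − e^−2.81) = 3.92 K.

3.9 K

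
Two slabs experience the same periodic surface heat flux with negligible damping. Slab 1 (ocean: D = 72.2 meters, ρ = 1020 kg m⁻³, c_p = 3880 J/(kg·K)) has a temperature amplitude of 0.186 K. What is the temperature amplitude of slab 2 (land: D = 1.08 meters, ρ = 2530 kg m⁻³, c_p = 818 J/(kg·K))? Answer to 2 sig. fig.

C_ocean = 2.86×10^8 J/(m²·K); C_land = 2.24×10^6 J/(m²·K).
A ∝ 1/C ⇒ A_land = A_ocean × C_ocean/C_land = 0.186 × 128 = 23.8 K.

24 K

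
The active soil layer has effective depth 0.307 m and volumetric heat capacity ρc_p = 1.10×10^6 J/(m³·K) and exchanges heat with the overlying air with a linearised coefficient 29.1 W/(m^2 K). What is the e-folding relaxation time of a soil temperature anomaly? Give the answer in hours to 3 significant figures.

Areal heat capacity C = ρc_p × D = 1.10×10^6 × 0.307 = 3.38×10^5 J/(m²·K).
Relaxation time τ = C / λ = 3.38×10^5 / 29.1 = 11600 s.
In hours: 11600 s / (3600 s/hour) = 3.22 hours.

3.22 hours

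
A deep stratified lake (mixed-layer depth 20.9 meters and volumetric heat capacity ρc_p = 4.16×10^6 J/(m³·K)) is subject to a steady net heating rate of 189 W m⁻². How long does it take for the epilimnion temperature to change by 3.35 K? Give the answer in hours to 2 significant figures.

430 hours

Areal heat capacity C = ρc_p × D = 4.16×10^6 × 20.9 = 8.69×10^7 J/(m²·K).
Time required: Δt = C ΔT / F = 8.69×10^7 × 3.35 / 189 = 1.54×10^6 s.
In hours: 1.54×10^6 s / (3600 s/hour) = 428 hours.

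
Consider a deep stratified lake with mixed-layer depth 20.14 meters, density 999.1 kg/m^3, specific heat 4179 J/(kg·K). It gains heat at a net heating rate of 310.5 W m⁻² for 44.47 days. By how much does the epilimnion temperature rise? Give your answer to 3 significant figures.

Areal heat capacity C = ρ c_p D = 999.1 × 4179 × 20.14 = 8.41×10^7 J/(m²·K).
Net heat input Q = F Δt = 310.5 × (44.47 days × 86400 s/day) = 1.19×10^9 J/m².
ΔT = Q / C = 1.19×10^9 / 8.41×10^7 = 14.2 K.

14.2 K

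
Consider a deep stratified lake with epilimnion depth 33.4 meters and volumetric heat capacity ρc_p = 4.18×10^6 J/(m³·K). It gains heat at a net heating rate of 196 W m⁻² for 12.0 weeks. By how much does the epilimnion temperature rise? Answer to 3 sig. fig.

10.2 K

Areal heat capacity C = ρc_p × D = 4.18×10^6 × 33.4 = 1.40×10^8 J/(m²·K).
Net heat input Q = F Δt = 196 × (12.0 weeks × 6.048×10^5 s/week) = 1.42×10^9 J/m².
ΔT = Q / C = 1.42×10^9 / 1.40×10^8 = 10.2 K.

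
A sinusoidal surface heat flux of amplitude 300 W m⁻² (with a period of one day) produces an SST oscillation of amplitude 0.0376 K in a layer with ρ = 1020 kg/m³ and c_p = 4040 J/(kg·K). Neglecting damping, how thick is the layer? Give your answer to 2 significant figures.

ω = 2π / 86400 s = 7.27×10^-5 s⁻¹.
Required C = F₀ / (A ω) = 300 / (0.0376 × 7.27×10^-5) = 1.10×10^8 J/(m²·K).
D = C / (ρ c_p) = 1.10×10^8 / (1020 × 4040) = 26.6 m.

27 m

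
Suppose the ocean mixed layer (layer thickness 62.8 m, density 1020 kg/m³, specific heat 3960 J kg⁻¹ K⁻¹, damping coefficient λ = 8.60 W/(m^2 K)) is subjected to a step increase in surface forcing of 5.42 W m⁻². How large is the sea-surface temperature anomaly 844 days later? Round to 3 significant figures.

0.577 K

Areal heat capacity C = ρ c_p D = 1020 × 3960 × 62.8 = 2.54×10^8 J/(m^2 K).
τ = C / λ = 2.54×10^8 / 8.60 = 2.95×10^7 s.
Equilibrium anomaly ΔT_eq = F / λ = 5.42 / 8.60 = 0.630 K.
t = 844 days = 7.29×10^7 s, so t/τ = 2.47.
ΔT(t) = ΔT_eq (1 − e^(−t/τ)) = 0.630 × (1 − e^−2.47) = 0.577 K.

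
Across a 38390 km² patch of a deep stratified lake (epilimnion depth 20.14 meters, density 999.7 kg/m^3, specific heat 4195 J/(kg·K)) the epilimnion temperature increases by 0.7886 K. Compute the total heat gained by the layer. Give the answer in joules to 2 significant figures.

Areal heat capacity C = ρ c_p D = 999.7 × 4195 × 20.14 = 8.45×10^7 J/(m^2 K).
Heat per unit area: q = C ΔT = 8.45×10^7 × 0.7886 = 6.66×10^7 J/m².
Total heat: Q = q × A = 6.66×10^7 × (38390 × 10⁶ m²) = 2.56×10^18 J.

2.6×10^18 J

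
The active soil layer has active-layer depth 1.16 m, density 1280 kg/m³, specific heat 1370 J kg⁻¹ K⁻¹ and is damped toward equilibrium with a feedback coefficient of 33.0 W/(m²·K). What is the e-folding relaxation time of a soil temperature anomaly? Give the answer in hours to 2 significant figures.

17 hours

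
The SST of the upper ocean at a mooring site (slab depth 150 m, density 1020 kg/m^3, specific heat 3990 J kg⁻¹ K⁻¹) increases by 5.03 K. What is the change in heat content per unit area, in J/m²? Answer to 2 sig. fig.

3.1×10^9

Areal heat capacity C = ρ c_p D = 1020 × 3990 × 150 = 6.10×10^8 J m⁻² K⁻¹.
ΔQ = C ΔT = 6.10×10^8 × 5.03 = 3.07×10^9 J/m².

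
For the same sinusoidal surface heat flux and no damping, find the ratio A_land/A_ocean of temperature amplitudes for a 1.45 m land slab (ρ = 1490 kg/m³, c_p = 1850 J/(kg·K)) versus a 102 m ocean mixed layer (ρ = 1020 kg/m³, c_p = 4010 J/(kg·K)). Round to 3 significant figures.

104

C_ocean = 1020 × 4010 × 102 = 4.17×10^8 J/(m²·K).
C_land = 1490 × 1850 × 1.45 = 4.00×10^6 J/(m²·K).
Undamped amplitude ∝ 1/C, so A_land/A_ocean = C_ocean/C_land = 104.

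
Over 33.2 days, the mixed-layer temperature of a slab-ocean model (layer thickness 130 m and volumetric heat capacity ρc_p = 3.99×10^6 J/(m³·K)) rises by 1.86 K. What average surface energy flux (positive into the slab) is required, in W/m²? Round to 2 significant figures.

340

Areal heat capacity C = ρc_p × D = 3.99×10^6 × 130 = 5.19×10^8 J/(m²·K).
Required heat per unit area: Q = C ΔT = 5.19×10^8 × 1.86 = 9.65×10^8 J/m².
Flux F = Q / Δt = 9.65×10^8 / 2.87×10^6 s = 336 W/m².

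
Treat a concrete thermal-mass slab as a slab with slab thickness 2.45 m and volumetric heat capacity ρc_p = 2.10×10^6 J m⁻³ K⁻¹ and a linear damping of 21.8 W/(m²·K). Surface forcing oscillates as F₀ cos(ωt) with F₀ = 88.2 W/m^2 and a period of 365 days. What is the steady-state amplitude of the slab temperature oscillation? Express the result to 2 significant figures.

4.0 K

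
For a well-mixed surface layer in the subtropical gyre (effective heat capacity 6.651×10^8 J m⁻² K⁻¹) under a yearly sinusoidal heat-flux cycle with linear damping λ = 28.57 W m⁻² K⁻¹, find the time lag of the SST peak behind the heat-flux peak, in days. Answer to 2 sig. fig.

Areal heat capacity C = 6.651×10^8 J m⁻² K⁻¹ (given).
ω = 2π / 3.15×10^7 s = 1.99×10^-7 s⁻¹.
Phase lag φ = arctan(Cω/λ) = arctan(133/28.57) = 1.36 rad.
Time lag = φ / ω = 1.36 / 1.99×10^-7 = 6.82×10^6 s = 78.9 days.

79 days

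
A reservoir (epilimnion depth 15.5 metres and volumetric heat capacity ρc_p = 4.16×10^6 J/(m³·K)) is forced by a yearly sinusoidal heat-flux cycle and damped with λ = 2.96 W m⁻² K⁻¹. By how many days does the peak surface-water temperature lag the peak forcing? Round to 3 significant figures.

78.1 days

Areal heat capacity C = ρc_p × D = 4.16×10^6 × 15.5 = 6.45×10^7 J/(m^2 K).
ω = 2π / 3.15×10^7 s = 1.99×10^-7 s⁻¹.
Phase lag φ = arctan(Cω/λ) = arctan(12.8/2.96) = 1.34 rad.
Time lag = φ / ω = 1.34 / 1.99×10^-7 = 6.75×10^6 s = 78.1 days.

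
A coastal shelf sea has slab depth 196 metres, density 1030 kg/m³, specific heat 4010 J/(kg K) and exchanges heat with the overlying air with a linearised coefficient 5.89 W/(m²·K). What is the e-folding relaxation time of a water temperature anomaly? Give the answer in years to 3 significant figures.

4.36 years

Areal heat capacity C = ρ c_p D = 1030 × 4010 × 196 = 8.10×10^8 J m⁻² K⁻¹.
Relaxation time τ = C / λ = 8.10×10^8 / 5.89 = 1.37×10^8 s.
In years: 1.37×10^8 s / (3.156×10^7 s/year) = 4.36 years.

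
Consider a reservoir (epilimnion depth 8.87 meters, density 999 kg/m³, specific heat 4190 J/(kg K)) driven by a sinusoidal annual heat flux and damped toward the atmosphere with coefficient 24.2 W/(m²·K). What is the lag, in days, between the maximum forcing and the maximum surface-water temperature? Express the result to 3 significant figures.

Areal heat capacity C = ρ c_p D = 999 × 4190 × 8.87 = 3.71×10^7 J/(m^2 K).
ω = 2π / 3.15×10^7 s = 1.99×10^-7 s⁻¹.
Phase lag φ = arctan(Cω/λ) = arctan(7.40/24.2) = 0.297 rad.
Time lag = φ / ω = 0.297 / 1.99×10^-7 = 1.49×10^6 s = 17.2 days.

17.2 days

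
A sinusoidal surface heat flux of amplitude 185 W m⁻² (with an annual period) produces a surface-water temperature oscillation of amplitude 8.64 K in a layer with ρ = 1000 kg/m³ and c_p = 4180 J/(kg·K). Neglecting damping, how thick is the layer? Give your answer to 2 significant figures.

ω = 2π / 3.15×10^7 s = 1.99×10^-7 s⁻¹.
Required C = F₀ / (A ω) = 185 / (8.64 × 1.99×10^-7) = 1.07×10^8 J/(m²·K).
D = C / (ρ c_p) = 1.07×10^8 / (1000 × 4180) = 25.7 m.

26 m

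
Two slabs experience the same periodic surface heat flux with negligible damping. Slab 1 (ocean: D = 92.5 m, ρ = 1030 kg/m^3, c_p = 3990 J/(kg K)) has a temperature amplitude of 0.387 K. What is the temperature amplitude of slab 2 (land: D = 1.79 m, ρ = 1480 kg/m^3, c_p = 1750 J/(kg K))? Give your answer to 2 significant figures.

32 K

C_ocean = 3.80×10^8 J/(m²·K); C_land = 4.64×10^6 J/(m²·K).
A ∝ 1/C ⇒ A_land = A_ocean × C_ocean/C_land = 0.387 × 82.0 = 31.7 K.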